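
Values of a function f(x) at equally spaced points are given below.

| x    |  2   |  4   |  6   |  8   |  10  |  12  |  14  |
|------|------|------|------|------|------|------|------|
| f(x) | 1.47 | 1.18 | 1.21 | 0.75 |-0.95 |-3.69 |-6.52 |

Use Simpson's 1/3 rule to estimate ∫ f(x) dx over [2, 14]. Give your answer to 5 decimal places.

h = 2, n = 6.
(h/3)·[y₀ + 4y₁ + 2y₂ + 4y₃ + 2y₄ + 4y₅ + y₆] = 0.666667·(-11.57) = -7.71333.

-7.71333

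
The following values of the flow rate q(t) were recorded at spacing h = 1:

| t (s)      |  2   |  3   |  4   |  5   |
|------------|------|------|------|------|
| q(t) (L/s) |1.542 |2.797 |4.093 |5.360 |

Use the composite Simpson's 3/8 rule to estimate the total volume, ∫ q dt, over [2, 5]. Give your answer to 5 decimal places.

10.33950

h = 1, n = 3.
(3h/8)·[y₀ + 3y₁ + 3y₂ + y₃] = 0.375·(27.572) = 10.33950.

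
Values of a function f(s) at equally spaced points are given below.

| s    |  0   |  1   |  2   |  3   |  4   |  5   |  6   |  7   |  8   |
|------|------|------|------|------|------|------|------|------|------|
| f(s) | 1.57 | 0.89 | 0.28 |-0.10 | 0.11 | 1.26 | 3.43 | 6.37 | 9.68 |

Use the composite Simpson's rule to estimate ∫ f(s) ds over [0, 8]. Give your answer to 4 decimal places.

h = 1, n = 8.
(h/3)·[y₀ + 4y₁ + 2y₂ + 4y₃ + 2y₄ + 4y₅ + 2y₆ + 4y₇ + y₈] = 0.333333·(52.57) = 17.5233.

17.5233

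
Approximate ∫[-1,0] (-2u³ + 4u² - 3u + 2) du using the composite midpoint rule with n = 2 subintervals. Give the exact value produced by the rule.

h = (0 − (-1))/2 = 0.5.
Midpoints m₁,…,m₂ = -0.75, -0.25.
f(m₁)=7.34375, f(m₂)=3.03125.
h·[f(m₁) + f(m₂)] = 0.5·(10.375) = 5.1875.

5.1875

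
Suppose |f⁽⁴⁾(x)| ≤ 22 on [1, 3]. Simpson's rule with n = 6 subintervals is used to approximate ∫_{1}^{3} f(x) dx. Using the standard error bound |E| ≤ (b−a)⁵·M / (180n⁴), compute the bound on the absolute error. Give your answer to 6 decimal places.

0.003018

|E| ≤ (2)⁵·22 / (180·6⁴) = 704/233280 = 0.003018.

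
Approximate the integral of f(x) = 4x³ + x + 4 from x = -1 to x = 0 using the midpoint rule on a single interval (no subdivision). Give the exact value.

M = (b−a)·f(-0.5) = 1·(3) = 3.

3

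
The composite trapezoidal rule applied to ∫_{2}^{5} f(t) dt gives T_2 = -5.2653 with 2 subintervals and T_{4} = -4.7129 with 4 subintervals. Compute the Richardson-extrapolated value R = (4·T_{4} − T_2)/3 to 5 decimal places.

-4.52877

R = (4·T_{4} − T_2) / 3 = (4·(-4.7129) − (-5.2653))/3 = (-13.5863)/3 = -4.52877.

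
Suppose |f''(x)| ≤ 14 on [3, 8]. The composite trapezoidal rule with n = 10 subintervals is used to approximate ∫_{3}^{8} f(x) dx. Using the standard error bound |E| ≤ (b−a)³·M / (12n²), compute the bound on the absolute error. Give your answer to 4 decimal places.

1.4583

|E| ≤ (5)³·14 / (12·10²) = 1750/1200 = 1.4583.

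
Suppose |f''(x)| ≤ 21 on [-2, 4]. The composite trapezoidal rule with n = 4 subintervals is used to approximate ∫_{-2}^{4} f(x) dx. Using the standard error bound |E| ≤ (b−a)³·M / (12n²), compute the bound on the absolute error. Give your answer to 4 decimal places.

|E| ≤ (6)³·21 / (12·4²) = 4536/192 = 23.6250.

23.6250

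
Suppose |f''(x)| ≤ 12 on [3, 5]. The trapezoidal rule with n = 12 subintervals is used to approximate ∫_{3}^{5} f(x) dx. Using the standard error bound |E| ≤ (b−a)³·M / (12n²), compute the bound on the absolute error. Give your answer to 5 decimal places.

0.05556

|E| ≤ (2)³·12 / (12·12²) = 96/1728 = 0.05556.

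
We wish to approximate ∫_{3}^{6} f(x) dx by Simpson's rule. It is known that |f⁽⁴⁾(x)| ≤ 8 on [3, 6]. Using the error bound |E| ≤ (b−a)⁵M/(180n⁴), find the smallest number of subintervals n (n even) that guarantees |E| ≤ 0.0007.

Need 1944/(180n⁴) ≤ 0.0007.
n⁴ ≥ 1944/(180·0.0007) = 15428.6 ⇒ n ≥ 11.1450, so the smallest even n is 12. (n must be even for Simpson's rule.)

12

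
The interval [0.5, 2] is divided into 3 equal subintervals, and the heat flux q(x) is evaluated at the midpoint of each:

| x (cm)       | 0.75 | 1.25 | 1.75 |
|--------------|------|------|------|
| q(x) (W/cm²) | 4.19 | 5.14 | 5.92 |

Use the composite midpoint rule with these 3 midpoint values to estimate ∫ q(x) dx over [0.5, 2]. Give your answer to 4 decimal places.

7.6250

h = 0.5, n = 3.
h·[y(m₁) + y(m₂) + y(m₃)] = 0.5·(15.25) = 7.6250.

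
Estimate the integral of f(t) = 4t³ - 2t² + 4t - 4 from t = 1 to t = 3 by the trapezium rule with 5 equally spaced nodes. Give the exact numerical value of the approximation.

72.5

h = (3 − 1)/4 = 0.5.
Nodes t₀,…,t₄ = 1, 1.5, 2, 2.5, 3.
f(t) = 4t³ - 2t² + 4t - 4: f₀=2, f₁=11, f₂=28, f₃=56, f₄=98.
(h/2)·[f₀ + 2f₁ + 2f₂ + 2f₃ + f₄] = 0.25·(290) = 72.5.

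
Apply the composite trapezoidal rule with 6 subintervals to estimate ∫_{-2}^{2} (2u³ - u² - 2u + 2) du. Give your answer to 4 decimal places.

h = (2 − (-2))/6 = 0.666667.
Nodes u₀,…,u₆ = -2, -1.333333, -0.666667, 0, 0.666667, 1.333333, 2.
f(u) = 2u³ - u² - 2u + 2: f₀=-14, f₁=-1.851852, f₂=2.296296, f₃=2, f₄=0.814815, f₅=2.296296, f₆=10.
(h/2)·[f₀ + 2f₁ + 2f₂ + 2f₃ + 2f₄ + 2f₅ + f₆] = 0.333333·(7.111111) = 2.3704.

2.3704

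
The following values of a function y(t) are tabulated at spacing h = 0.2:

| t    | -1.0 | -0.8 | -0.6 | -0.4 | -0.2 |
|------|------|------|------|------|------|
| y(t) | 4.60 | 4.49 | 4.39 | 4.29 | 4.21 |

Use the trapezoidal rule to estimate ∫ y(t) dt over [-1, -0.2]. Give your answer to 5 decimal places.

h = 0.2, n = 4.
(h/2)·[y₀ + 2y₁ + 2y₂ + 2y₃ + y₄] = 0.1·(35.15) = 3.51500.

3.51500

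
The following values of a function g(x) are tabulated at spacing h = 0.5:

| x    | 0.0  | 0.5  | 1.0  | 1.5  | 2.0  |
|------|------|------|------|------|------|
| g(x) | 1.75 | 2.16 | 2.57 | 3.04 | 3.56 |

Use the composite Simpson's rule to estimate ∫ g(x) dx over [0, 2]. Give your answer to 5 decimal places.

5.20833

h = 0.5, n = 4.
(h/3)·[y₀ + 4y₁ + 2y₂ + 4y₃ + y₄] = 0.166667·(31.25) = 5.20833.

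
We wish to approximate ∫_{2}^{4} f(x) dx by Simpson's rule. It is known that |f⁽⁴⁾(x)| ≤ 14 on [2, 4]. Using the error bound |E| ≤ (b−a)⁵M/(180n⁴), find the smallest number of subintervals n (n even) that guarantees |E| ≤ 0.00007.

14

Need 448/(180n⁴) ≤ 0.00007.
n⁴ ≥ 448/(180·0.00007) = 35555.6 ⇒ n ≥ 13.7318, so the smallest even n is 14. (n must be even for Simpson's rule.)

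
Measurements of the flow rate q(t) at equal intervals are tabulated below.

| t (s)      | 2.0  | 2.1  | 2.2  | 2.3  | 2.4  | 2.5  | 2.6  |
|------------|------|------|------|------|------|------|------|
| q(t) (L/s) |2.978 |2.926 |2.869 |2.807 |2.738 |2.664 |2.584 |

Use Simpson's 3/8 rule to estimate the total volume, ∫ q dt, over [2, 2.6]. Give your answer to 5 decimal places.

1.67876

h = 0.1, n = 6.
(3h/8)·[y₀ + 3y₁ + 3y₂ + 2y₃ + 3y₄ + 3y₅ + y₆] = 0.0375·(44.767) = 1.67876.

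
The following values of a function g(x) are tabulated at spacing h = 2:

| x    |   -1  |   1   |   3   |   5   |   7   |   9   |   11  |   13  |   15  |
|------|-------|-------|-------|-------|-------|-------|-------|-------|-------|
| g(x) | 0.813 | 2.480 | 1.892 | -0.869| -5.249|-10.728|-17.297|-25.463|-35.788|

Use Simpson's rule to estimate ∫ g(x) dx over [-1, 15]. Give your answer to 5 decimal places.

-143.06867

h = 2, n = 8.
(h/3)·[y₀ + 4y₁ + 2y₂ + 4y₃ + 2y₄ + 4y₅ + 2y₆ + 4y₇ + y₈] = 0.666667·(-214.603) = -143.06867.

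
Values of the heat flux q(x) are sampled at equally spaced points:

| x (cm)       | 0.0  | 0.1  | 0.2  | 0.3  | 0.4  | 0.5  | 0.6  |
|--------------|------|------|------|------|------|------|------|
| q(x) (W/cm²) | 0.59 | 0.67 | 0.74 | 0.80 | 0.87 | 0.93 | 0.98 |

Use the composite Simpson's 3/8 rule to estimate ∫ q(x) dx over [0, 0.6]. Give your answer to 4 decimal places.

h = 0.1, n = 6.
(3h/8)·[y₀ + 3y₁ + 3y₂ + 2y₃ + 3y₄ + 3y₅ + y₆] = 0.0375·(12.80) = 0.4800.

0.4800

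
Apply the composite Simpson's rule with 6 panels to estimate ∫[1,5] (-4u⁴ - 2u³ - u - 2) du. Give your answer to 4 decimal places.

h = (5 − 1)/6 = 0.666667.
Nodes u₀,…,u₆ = 1, 1.666667, 2.333333, 3, 3.666667, 4.333333, 5.
f(u) = -4u⁴ - 2u³ - u - 2: f₀=-9, f₁=-43.790123, f₂=-148.308642, f₃=-383, f₄=-827.271605, f₅=-1579.493827, f₆=-2757.
(h/3)·[f₀ + 4f₁ + 2f₂ + 4f₃ + 2f₄ + 4f₅ + f₆] = 0.222222·(-12742.296296) = -2831.6214.

-2831.6214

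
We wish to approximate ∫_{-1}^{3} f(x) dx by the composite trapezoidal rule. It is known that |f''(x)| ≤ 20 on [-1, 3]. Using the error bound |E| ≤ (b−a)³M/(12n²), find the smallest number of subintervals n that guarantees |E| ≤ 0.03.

60

Need 1280/(12n²) ≤ 0.03.
n² ≥ 1280/(12·0.03) = 3555.56 ⇒ n ≥ 59.6285, so the smallest n is 60.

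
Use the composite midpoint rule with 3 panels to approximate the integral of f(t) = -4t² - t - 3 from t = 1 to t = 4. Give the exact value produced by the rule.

-99.5

h = (4 − 1)/3 = 1.
Midpoints m₁,…,m₃ = 1.5, 2.5, 3.5.
f(m₁)=-13.5, f(m₂)=-30.5, f(m₃)=-55.5.
h·[f(m₁) + f(m₂) + f(m₃)] = 1·(-99.5) = -99.5.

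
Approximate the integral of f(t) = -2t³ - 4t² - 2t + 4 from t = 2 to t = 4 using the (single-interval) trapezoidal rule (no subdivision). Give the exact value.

-228

T = (b−a)/2 · [f(2) + f(4)] = 1·[(-32) + (-196)] = -228.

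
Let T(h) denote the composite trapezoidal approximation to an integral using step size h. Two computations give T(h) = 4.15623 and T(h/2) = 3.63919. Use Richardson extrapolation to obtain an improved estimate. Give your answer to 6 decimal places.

R = (4·T(h/2) − T(h)) / 3 = (4·3.63919 − 4.15623)/3 = (10.40053)/3 = 3.466843.

3.466843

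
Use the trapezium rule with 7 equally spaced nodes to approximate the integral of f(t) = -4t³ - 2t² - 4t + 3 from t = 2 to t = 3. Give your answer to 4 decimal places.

h = (3 − 2)/6 = 0.166667.
Nodes t₀,…,t₆ = 2, 2.166667, 2.333333, 2.5, 2.666667, 2.833333, 3.
f(t) = -4t³ - 2t² - 4t + 3: f₀=-45, f₁=-55.740741, f₂=-68.037037, f₃=-82, f₄=-97.740741, f₅=-115.370370, f₆=-135.
(h/2)·[f₀ + 2f₁ + 2f₂ + 2f₃ + 2f₄ + 2f₅ + f₆] = 0.083333·(-1017.777778) = -84.8148.

-84.8148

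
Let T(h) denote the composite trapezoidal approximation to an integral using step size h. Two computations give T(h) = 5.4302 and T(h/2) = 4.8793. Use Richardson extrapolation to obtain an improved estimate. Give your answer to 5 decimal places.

4.69567

R = (4·T(h/2) − T(h)) / 3 = (4·4.8793 − 5.4302)/3 = (14.0870)/3 = 4.69567.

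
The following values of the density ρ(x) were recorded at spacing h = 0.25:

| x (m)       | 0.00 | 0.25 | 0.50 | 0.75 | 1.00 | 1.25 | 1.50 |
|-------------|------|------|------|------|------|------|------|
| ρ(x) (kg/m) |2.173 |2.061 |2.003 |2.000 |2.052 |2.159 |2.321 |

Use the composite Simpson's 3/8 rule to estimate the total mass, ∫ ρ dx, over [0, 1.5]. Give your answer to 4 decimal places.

h = 0.25, n = 6.
(3h/8)·[y₀ + 3y₁ + 3y₂ + 2y₃ + 3y₄ + 3y₅ + y₆] = 0.09375·(33.319) = 3.1237.

3.1237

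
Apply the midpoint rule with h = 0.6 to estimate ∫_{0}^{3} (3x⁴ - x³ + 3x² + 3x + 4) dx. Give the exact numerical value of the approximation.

h = (3 − 0)/5 = 0.6.
Midpoints m₁,…,m₅ = 0.3, 0.9, 1.5, 2.1, 2.7.
f(m₁)=5.1673, f(m₂)=10.3693, f(m₃)=27.0625, f(m₄)=72.6133, f(m₅)=173.7193.
h·[f(m₁) + f(m₂) + f(m₃) + f(m₄) + f(m₅)] = 0.6·(288.9317) = 173.35902.

173.35902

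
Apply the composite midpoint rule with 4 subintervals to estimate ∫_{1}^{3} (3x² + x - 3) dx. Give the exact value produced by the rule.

23.875

h = (3 − 1)/4 = 0.5.
Midpoints m₁,…,m₄ = 1.25, 1.75, 2.25, 2.75.
f(m₁)=2.9375, f(m₂)=7.9375, f(m₃)=14.4375, f(m₄)=22.4375.
h·[f(m₁) + f(m₂) + f(m₃) + f(m₄)] = 0.5·(47.75) = 23.875.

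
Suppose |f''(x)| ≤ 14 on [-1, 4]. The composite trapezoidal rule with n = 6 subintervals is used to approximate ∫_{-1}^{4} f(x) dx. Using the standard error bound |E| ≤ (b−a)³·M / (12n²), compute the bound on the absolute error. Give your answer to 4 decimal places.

|E| ≤ (5)³·14 / (12·6²) = 1750/432 = 4.0509.

4.0509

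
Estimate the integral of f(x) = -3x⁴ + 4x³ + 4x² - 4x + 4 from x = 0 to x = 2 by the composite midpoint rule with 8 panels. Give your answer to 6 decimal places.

7.549316

h = (2 − 0)/8 = 0.25.
Midpoints m₁,…,m₈ = 0.125, 0.375, 0.625, 0.875, 1.125, 1.375, 1.625, 1.875.
f(m₁)=3.569580078125, f(m₂)=3.214111328125, f(m₃)=3.581298828125, f(m₄)=4.483642578125, f(m₅)=5.452392578125, f(m₆)=5.737548828125, f(m₇)=4.307861328125, f(m₈)=-0.149169921875.
h·[f(m₁) + f(m₂) + f(m₃) + f(m₄) + f(m₅) + f(m₆) + f(m₇) + f(m₈)] = 0.25·(30.197265625) = 7.549316.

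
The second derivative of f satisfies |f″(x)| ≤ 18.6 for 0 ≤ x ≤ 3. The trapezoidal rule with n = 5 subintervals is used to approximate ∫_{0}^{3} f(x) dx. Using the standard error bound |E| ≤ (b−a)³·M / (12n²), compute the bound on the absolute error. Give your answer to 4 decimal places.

|E| ≤ (3)³·18.6 / (12·5²) = 502.2/300 = 1.6740.

1.6740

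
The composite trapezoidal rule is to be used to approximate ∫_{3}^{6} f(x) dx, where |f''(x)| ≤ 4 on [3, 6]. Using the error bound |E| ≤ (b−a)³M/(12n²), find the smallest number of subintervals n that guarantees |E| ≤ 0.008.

Need 108/(12n²) ≤ 0.008.
n² ≥ 108/(12·0.008) = 1125 ⇒ n ≥ 33.5410, so the smallest n is 34.

34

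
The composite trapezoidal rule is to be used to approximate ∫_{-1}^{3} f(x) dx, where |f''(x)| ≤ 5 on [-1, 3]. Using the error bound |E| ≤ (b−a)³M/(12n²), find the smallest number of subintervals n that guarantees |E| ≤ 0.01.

Need 320/(12n²) ≤ 0.01.
n² ≥ 320/(12·0.01) = 2666.67 ⇒ n ≥ 51.6398, so the smallest n is 52.

52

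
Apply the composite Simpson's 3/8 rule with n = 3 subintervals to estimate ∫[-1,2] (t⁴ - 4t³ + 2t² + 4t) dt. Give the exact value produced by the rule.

4.5

h = (2 − (-1))/3 = 1.
Nodes t₀,…,t₃ = -1, 0, 1, 2.
f(t) = t⁴ - 4t³ + 2t² + 4t: f₀=3, f₁=0, f₂=3, f₃=0.
(3h/8)·[f₀ + 3f₁ + 3f₂ + f₃] = 0.375·(12) = 4.5.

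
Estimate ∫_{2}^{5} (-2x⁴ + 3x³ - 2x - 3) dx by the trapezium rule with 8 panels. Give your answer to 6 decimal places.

h = (5 − 2)/8 = 0.375.
Nodes x₀,…,x₈ = 2, 2.375, 2.75, 3.125, 3.5, 3.875, 4.25, 4.625, 5.
f(x) = -2x⁴ + 3x³ - 2x - 3: f₀=-15, f₁=-31.19384765625, f₂=-60.4921875, f₃=-108.43212890625, f₄=-181.5, f₅=-287.13134765625, f₆=-433.7109375, f₇=-630.57275390625, f₈=-888.
(h/2)·[f₀ + 2f₁ + 2f₂ + 2f₃ + 2f₄ + 2f₅ + 2f₆ + 2f₇ + f₈] = 0.1875·(-4369.06640625) = -819.199951.

-819.199951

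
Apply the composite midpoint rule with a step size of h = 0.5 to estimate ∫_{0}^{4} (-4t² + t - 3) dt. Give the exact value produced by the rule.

h = (4 − 0)/8 = 0.5.
Midpoints m₁,…,m₈ = 0.25, 0.75, 1.25, 1.75, 2.25, 2.75, 3.25, 3.75.
f(m₁)=-3, f(m₂)=-4.5, f(m₃)=-8, f(m₄)=-13.5, f(m₅)=-21, f(m₆)=-30.5, f(m₇)=-42, f(m₈)=-55.5.
h·[f(m₁) + f(m₂) + f(m₃) + f(m₄) + f(m₅) + f(m₆) + f(m₇) + f(m₈)] = 0.5·(-178) = -89.

-89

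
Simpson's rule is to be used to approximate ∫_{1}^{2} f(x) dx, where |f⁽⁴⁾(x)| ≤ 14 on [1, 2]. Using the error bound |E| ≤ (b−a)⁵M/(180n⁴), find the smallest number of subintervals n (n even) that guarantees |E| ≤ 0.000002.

Need 14/(180n⁴) ≤ 0.000002.
n⁴ ≥ 14/(180·0.000002) = 38888.9 ⇒ n ≥ 14.0429, so the smallest even n is 16. (n must be even for Simpson's rule.)

16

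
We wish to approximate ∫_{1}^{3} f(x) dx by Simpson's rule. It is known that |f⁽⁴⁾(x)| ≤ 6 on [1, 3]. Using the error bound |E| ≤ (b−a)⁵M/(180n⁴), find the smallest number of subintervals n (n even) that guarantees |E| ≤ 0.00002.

Need 192/(180n⁴) ≤ 0.00002.
n⁴ ≥ 192/(180·0.00002) = 53333.3 ⇒ n ≥ 15.1967, so the smallest even n is 16. (n must be even for Simpson's rule.)

16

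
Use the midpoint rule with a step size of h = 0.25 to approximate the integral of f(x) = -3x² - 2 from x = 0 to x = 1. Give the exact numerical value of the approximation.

-2.984375

h = (1 − 0)/4 = 0.25.
Midpoints m₁,…,m₄ = 0.125, 0.375, 0.625, 0.875.
f(m₁)=-2.046875, f(m₂)=-2.421875, f(m₃)=-3.171875, f(m₄)=-4.296875.
h·[f(m₁) + f(m₂) + f(m₃) + f(m₄)] = 0.25·(-11.9375) = -2.984375.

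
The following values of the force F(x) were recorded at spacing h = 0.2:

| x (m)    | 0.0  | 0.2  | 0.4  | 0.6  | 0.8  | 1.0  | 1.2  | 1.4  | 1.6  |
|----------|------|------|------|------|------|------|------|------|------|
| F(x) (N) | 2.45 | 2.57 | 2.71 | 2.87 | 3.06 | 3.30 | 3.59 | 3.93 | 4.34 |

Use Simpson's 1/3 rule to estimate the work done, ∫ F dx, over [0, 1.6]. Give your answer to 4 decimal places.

5.0793

h = 0.2, n = 8.
(h/3)·[y₀ + 4y₁ + 2y₂ + 4y₃ + 2y₄ + 4y₅ + 2y₆ + 4y₇ + y₈] = 0.066667·(76.19) = 5.0793.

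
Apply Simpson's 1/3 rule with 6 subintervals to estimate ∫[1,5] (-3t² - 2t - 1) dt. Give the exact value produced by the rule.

h = (5 − 1)/6 = 0.666667.
Nodes t₀,…,t₆ = 1, 1.666667, 2.333333, 3, 3.666667, 4.333333, 5.
f(t) = -3t² - 2t - 1: f₀=-6, f₁=-12.666667, f₂=-22, f₃=-34, f₄=-48.666667, f₅=-66, f₆=-86.
(h/3)·[f₀ + 4f₁ + 2f₂ + 4f₃ + 2f₄ + 4f₅ + f₆] = 0.222222·(-684) = -152.

-152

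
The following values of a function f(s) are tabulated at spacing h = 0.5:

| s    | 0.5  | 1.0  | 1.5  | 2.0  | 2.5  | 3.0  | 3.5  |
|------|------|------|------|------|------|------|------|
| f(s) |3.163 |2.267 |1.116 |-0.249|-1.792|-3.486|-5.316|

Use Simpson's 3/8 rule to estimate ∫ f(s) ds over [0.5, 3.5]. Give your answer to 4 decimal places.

h = 0.5, n = 6.
(3h/8)·[y₀ + 3y₁ + 3y₂ + 2y₃ + 3y₄ + 3y₅ + y₆] = 0.1875·(-8.336) = -1.5630.

-1.5630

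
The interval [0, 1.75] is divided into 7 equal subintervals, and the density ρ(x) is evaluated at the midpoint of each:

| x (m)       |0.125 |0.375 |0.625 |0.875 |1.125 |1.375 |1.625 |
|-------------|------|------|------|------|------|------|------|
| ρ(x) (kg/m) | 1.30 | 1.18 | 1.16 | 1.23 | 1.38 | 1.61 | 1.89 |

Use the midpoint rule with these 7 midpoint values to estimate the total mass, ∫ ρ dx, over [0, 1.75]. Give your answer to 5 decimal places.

h = 0.25, n = 7.
h·[y(m₁) + y(m₂) + y(m₃) + y(m₄) + y(m₅) + y(m₆) + y(m₇)] = 0.25·(9.75) = 2.43750.

2.43750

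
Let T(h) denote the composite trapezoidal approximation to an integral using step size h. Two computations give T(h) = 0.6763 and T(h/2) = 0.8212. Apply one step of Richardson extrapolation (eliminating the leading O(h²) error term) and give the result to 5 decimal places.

0.86950

R = (4·T(h/2) − T(h)) / 3 = (4·0.8212 − 0.6763)/3 = (2.6085)/3 = 0.86950.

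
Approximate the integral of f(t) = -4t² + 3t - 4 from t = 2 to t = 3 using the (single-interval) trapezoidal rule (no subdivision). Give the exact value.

-22.5

T = (b−a)/2 · [f(2) + f(3)] = 0.5·[(-14) + (-31)] = -22.5.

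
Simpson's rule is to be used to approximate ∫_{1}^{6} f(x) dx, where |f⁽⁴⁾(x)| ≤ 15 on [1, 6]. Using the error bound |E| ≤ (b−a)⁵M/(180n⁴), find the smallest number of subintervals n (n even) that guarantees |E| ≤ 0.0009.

24

Need 46875/(180n⁴) ≤ 0.0009.
n⁴ ≥ 46875/(180·0.0009) = 289352 ⇒ n ≥ 23.1930, so the smallest even n is 24. (n must be even for Simpson's rule.)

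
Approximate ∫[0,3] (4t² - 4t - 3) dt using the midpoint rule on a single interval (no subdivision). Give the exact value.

M = (b−a)·f(1.5) = 3·(0) = 0.

0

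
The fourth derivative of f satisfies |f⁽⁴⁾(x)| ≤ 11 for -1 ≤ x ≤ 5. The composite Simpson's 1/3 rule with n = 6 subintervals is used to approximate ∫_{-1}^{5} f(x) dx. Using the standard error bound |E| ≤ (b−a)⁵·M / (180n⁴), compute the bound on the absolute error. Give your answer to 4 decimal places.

|E| ≤ (6)⁵·11 / (180·6⁴) = 85536/233280 = 0.3667.

0.3667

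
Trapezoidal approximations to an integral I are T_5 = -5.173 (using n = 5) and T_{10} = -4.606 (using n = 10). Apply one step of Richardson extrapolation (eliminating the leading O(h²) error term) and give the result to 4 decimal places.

-4.4170

R = (4·T_{10} − T_5) / 3 = (4·(-4.606) − (-5.173))/3 = (-13.251)/3 = -4.4170.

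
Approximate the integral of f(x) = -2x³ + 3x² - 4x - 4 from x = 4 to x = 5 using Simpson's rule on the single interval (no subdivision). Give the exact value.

-145.5

S = (b−a)/6 · [f(4) + 4f(4.5) + f(5)] = 0.166667·[(-100) + 4·(-143.5) + (-199)] = -145.5.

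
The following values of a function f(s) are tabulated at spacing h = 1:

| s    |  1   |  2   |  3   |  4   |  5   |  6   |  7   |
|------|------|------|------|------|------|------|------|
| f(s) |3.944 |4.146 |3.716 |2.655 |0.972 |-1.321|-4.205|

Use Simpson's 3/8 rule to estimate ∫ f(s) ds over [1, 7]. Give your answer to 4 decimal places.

h = 1, n = 6.
(3h/8)·[y₀ + 3y₁ + 3y₂ + 2y₃ + 3y₄ + 3y₅ + y₆] = 0.375·(27.588) = 10.3455.

10.3455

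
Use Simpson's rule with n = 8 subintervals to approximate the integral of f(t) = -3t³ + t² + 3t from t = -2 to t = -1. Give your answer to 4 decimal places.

9.0833

h = (-1 − (-2))/8 = 0.125.
Nodes t₀,…,t₈ = -2, -1.875, -1.75, -1.625, -1.5, -1.375, -1.25, -1.125, -1.
f(t) = -3t³ + t² + 3t: f₀=22, f₁=17.666015625, f₂=13.890625, f₃=10.638671875, f₄=7.875, f₅=5.564453125, f₆=3.671875, f₇=2.162109375, f₈=1.
(h/3)·[f₀ + 4f₁ + 2f₂ + 4f₃ + 2f₄ + 4f₅ + 2f₆ + 4f₇ + f₈] = 0.041667·(218) = 9.0833.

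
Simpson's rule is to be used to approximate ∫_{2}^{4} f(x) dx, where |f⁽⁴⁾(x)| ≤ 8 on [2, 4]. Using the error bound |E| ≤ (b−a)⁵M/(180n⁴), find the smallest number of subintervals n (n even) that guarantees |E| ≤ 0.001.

8

Need 256/(180n⁴) ≤ 0.001.
n⁴ ≥ 256/(180·0.001) = 1422.22 ⇒ n ≥ 6.1410, so the smallest even n is 8. (n must be even for Simpson's rule.)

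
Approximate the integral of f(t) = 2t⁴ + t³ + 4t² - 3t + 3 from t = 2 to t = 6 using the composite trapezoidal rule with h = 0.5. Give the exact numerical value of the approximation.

h = (6 − 2)/8 = 0.5.
Nodes t₀,…,t₈ = 2, 2.5, 3, 3.5, 4, 4.5, 5, 5.5, 6.
f(t) = 2t⁴ + t³ + 4t² - 3t + 3: f₀=53, f₁=114.25, f₂=219, f₃=384.5, f₄=631, f₅=981.75, f₆=1463, f₇=2104, f₈=2937.
(h/2)·[f₀ + 2f₁ + 2f₂ + 2f₃ + 2f₄ + 2f₅ + 2f₆ + 2f₇ + f₈] = 0.25·(14785) = 3696.25.

3696.25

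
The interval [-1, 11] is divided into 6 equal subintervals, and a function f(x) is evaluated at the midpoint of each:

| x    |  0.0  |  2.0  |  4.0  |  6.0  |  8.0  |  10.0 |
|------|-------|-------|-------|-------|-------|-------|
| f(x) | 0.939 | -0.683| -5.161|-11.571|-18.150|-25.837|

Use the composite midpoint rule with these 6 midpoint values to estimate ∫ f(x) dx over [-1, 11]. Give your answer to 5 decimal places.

h = 2, n = 6.
h·[y(m₁) + y(m₂) + y(m₃) + y(m₄) + y(m₅) + y(m₆)] = 2·(-60.463) = -120.92600.

-120.92600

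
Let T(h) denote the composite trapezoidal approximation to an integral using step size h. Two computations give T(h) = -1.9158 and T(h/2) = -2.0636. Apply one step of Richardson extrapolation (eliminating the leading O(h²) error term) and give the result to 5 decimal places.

-2.11287

R = (4·T(h/2) − T(h)) / 3 = (4·(-2.0636) − (-1.9158))/3 = (-6.3386)/3 = -2.11287.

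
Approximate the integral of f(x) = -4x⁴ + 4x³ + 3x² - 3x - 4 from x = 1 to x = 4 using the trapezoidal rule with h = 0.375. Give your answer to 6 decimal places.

-544.384277

h = (4 − 1)/8 = 0.375.
Nodes x₀,…,x₈ = 1, 1.375, 1.75, 2.125, 2.5, 2.875, 3.25, 3.625, 4.
f(x) = -4x⁴ + 4x³ + 3x² - 3x - 4: f₀=-4, f₁=-6.3525390625, f₂=-16.140625, f₃=-40.0087890625, f₄=-86.5, f₅=-166.0556640625, f₆=-291.015625, f₇=-475.6181640625, f₈=-736.
(h/2)·[f₀ + 2f₁ + 2f₂ + 2f₃ + 2f₄ + 2f₅ + 2f₆ + 2f₇ + f₈] = 0.1875·(-2903.3828125) = -544.384277.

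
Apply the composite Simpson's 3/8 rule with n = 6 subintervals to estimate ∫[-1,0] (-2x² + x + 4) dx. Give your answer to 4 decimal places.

2.8333

h = (0 − (-1))/6 = 0.166667.
Nodes x₀,…,x₆ = -1, -0.833333, -0.666667, -0.5, -0.333333, -0.166667, 0.
f(x) = -2x² + x + 4: f₀=1, f₁=1.777778, f₂=2.444444, f₃=3, f₄=3.444444, f₅=3.777778, f₆=4.
(3h/8)·[f₀ + 3f₁ + 3f₂ + 2f₃ + 3f₄ + 3f₅ + f₆] = 0.0625·(45.333333) = 2.8333.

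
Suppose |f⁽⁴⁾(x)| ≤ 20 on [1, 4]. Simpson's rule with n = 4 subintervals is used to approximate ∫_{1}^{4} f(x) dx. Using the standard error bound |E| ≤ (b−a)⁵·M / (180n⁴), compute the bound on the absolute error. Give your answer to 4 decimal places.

0.1055

|E| ≤ (3)⁵·20 / (180·4⁴) = 4860/46080 = 0.1055.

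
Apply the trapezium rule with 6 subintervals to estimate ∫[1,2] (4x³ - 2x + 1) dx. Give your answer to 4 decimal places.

13.0833

h = (2 − 1)/6 = 0.166667.
Nodes x₀,…,x₆ = 1, 1.166667, 1.333333, 1.5, 1.666667, 1.833333, 2.
f(x) = 4x³ - 2x + 1: f₀=3, f₁=5.018519, f₂=7.814815, f₃=11.5, f₄=16.185185, f₅=21.981481, f₆=29.
(h/2)·[f₀ + 2f₁ + 2f₂ + 2f₃ + 2f₄ + 2f₅ + f₆] = 0.083333·(157) = 13.0833.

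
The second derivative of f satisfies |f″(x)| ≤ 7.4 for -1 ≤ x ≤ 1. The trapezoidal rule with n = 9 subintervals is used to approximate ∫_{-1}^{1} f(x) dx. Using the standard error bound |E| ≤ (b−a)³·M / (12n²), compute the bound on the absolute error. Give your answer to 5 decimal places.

|E| ≤ (2)³·7.4 / (12·9²) = 59.2/972 = 0.06091.

0.06091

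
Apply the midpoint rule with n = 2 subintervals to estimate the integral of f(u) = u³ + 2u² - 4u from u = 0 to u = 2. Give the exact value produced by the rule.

h = (2 − 0)/2 = 1.
Midpoints m₁,…,m₂ = 0.5, 1.5.
f(m₁)=-1.375, f(m₂)=1.875.
h·[f(m₁) + f(m₂)] = 1·(0.5) = 0.5.

0.5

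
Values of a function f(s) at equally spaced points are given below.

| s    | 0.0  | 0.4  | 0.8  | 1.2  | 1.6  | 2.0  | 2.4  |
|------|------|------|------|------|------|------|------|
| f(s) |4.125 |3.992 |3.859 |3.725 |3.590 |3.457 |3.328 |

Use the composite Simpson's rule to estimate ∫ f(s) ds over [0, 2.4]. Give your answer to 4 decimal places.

h = 0.4, n = 6.
(h/3)·[y₀ + 4y₁ + 2y₂ + 4y₃ + 2y₄ + 4y₅ + y₆] = 0.133333·(67.047) = 8.9396.

8.9396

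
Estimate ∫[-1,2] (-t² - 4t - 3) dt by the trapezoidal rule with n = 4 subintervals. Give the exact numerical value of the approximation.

h = (2 − (-1))/4 = 0.75.
Nodes t₀,…,t₄ = -1, -0.25, 0.5, 1.25, 2.
f(t) = -t² - 4t - 3: f₀=0, f₁=-2.0625, f₂=-5.25, f₃=-9.5625, f₄=-15.
(h/2)·[f₀ + 2f₁ + 2f₂ + 2f₃ + f₄] = 0.375·(-48.75) = -18.28125.

-18.28125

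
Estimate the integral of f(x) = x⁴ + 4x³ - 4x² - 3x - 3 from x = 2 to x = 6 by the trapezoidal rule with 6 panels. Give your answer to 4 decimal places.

2535.2922

h = (6 − 2)/6 = 0.666667.
Nodes x₀,…,x₆ = 2, 2.666667, 3.333333, 4, 4.666667, 5.333333, 6.
f(x) = x⁴ + 4x³ - 4x² - 3x - 3: f₀=23, f₁=86.975309, f₂=214.160494, f₃=433, f₄=776.679012, f₅=1283.123457, f₆=1995.
(h/2)·[f₀ + 2f₁ + 2f₂ + 2f₃ + 2f₄ + 2f₅ + f₆] = 0.333333·(7605.876543) = 2535.2922.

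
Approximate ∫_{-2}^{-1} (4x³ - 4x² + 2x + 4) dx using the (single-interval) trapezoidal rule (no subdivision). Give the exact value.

T = (b−a)/2 · [f(-2) + f(-1)] = 0.5·[(-48) + (-6)] = -27.

-27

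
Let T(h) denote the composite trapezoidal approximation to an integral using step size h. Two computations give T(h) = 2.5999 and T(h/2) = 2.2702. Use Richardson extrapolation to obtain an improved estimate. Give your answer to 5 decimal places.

2.16030

R = (4·T(h/2) − T(h)) / 3 = (4·2.2702 − 2.5999)/3 = (6.4809)/3 = 2.16030.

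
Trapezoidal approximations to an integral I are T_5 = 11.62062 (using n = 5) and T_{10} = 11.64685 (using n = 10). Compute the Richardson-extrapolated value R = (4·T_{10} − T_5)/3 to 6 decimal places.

R = (4·T_{10} − T_5) / 3 = (4·11.64685 − 11.62062)/3 = (34.96678)/3 = 11.655593.

11.655593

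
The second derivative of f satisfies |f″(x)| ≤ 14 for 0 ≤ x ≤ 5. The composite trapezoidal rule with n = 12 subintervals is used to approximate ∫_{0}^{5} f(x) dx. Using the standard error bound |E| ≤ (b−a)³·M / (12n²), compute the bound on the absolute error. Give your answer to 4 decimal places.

1.0127

|E| ≤ (5)³·14 / (12·12²) = 1750/1728 = 1.0127.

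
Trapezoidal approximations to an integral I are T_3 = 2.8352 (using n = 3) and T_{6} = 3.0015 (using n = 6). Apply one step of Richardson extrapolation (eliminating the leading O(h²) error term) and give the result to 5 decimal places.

R = (4·T_{6} − T_3) / 3 = (4·3.0015 − 2.8352)/3 = (9.1708)/3 = 3.05693.

3.05693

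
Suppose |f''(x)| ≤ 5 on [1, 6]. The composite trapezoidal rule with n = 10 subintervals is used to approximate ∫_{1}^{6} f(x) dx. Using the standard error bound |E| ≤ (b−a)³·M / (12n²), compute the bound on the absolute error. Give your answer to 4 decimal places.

|E| ≤ (5)³·5 / (12·10²) = 625/1200 = 0.5208.

0.5208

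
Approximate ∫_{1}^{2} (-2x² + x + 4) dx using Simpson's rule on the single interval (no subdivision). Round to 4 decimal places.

S = (b−a)/6 · [f(1) + 4f(1.5) + f(2)] = 0.166667·[3 + 4·1 + (-2)] = 0.8333.

0.8333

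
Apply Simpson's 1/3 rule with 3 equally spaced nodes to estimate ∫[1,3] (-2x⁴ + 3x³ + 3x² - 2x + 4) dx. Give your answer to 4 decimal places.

-11.3333

h = (3 − 1)/2 = 1.
Nodes x₀,…,x₂ = 1, 2, 3.
f(x) = -2x⁴ + 3x³ + 3x² - 2x + 4: f₀=6, f₁=4, f₂=-56.
(h/3)·[f₀ + 4f₁ + f₂] = 0.333333·(-34) = -11.3333.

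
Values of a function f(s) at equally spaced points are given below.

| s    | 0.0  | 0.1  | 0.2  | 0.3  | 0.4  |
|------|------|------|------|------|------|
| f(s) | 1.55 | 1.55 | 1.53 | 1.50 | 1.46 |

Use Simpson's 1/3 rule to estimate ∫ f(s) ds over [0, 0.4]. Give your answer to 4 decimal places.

h = 0.1, n = 4.
(h/3)·[y₀ + 4y₁ + 2y₂ + 4y₃ + y₄] = 0.033333·(18.27) = 0.6090.

0.6090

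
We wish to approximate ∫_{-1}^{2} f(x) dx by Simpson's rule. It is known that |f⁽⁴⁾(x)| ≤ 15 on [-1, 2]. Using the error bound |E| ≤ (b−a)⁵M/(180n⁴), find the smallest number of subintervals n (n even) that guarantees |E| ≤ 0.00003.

30

Need 3645/(180n⁴) ≤ 0.00003.
n⁴ ≥ 3645/(180·0.00003) = 675000 ⇒ n ≥ 28.6633, so the smallest even n is 30. (n must be even for Simpson's rule.)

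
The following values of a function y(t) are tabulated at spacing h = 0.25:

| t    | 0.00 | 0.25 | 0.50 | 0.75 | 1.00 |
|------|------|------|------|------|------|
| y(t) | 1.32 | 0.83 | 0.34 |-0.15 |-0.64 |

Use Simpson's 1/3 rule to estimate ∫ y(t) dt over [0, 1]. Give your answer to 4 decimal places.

0.3400

h = 0.25, n = 4.
(h/3)·[y₀ + 4y₁ + 2y₂ + 4y₃ + y₄] = 0.083333·(4.08) = 0.3400.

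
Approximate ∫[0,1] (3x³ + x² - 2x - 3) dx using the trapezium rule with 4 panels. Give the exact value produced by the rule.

h = (1 − 0)/4 = 0.25.
Nodes x₀,…,x₄ = 0, 0.25, 0.5, 0.75, 1.
f(x) = 3x³ + x² - 2x - 3: f₀=-3, f₁=-3.390625, f₂=-3.375, f₃=-2.671875, f₄=-1.
(h/2)·[f₀ + 2f₁ + 2f₂ + 2f₃ + f₄] = 0.125·(-22.875) = -2.859375.

-2.859375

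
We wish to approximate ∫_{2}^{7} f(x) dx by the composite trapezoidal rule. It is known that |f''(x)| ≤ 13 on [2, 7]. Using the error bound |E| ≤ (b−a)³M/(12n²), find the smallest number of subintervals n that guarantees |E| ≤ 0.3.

22

Need 1625/(12n²) ≤ 0.3.
n² ≥ 1625/(12·0.3) = 451.389 ⇒ n ≥ 21.2459, so the smallest n is 22.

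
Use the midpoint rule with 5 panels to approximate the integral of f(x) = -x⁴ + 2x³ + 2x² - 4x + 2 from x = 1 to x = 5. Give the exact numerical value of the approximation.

h = (5 − 1)/5 = 0.8.
Midpoints m₁,…,m₅ = 1.4, 2.2, 3, 3.8, 4.6.
f(m₁)=1.9664, f(m₂)=0.7504, f(m₃)=-19, f(m₄)=-83.0896, f(m₅)=-227.1536.
h·[f(m₁) + f(m₂) + f(m₃) + f(m₄) + f(m₅)] = 0.8·(-326.5264) = -261.22112.

-261.22112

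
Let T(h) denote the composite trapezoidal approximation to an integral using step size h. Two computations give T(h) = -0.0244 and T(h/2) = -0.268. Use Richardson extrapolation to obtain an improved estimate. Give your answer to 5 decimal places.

-0.34920

R = (4·T(h/2) − T(h)) / 3 = (4·(-0.268) − (-0.0244))/3 = (-1.0476)/3 = -0.34920.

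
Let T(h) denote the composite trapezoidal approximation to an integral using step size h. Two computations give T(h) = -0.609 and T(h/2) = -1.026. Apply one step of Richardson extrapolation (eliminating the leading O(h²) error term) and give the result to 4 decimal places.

R = (4·T(h/2) − T(h)) / 3 = (4·(-1.026) − (-0.609))/3 = (-3.495)/3 = -1.1650.

-1.1650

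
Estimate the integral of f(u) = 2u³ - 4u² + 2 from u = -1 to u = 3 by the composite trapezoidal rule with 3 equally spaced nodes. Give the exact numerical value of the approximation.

16

h = (3 − (-1))/2 = 2.
Nodes u₀,…,u₂ = -1, 1, 3.
f(u) = 2u³ - 4u² + 2: f₀=-4, f₁=0, f₂=20.
(h/2)·[f₀ + 2f₁ + f₂] = 1·(16) = 16.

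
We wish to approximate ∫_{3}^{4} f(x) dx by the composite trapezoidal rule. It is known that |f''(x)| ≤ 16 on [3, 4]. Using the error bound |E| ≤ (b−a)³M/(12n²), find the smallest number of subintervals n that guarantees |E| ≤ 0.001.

37

Need 16/(12n²) ≤ 0.001.
n² ≥ 16/(12·0.001) = 1333.33 ⇒ n ≥ 36.5148, so the smallest n is 37.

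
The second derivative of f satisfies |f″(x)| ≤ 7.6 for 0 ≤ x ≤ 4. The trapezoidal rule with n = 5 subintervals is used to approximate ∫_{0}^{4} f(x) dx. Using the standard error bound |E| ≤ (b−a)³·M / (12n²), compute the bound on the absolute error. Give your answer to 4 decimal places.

|E| ≤ (4)³·7.6 / (12·5²) = 486.4/300 = 1.6213.

1.6213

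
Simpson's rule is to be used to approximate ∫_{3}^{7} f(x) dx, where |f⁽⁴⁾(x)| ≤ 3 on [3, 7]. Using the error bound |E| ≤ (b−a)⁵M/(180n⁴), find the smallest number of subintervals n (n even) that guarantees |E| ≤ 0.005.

8

Need 3072/(180n⁴) ≤ 0.005.
n⁴ ≥ 3072/(180·0.005) = 3413.33 ⇒ n ≥ 7.6435, so the smallest even n is 8. (n must be even for Simpson's rule.)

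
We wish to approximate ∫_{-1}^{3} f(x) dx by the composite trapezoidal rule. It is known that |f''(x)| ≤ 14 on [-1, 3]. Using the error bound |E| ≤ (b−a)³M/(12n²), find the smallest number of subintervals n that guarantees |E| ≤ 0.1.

28

Need 896/(12n²) ≤ 0.1.
n² ≥ 896/(12·0.1) = 746.667 ⇒ n ≥ 27.3252, so the smallest n is 28.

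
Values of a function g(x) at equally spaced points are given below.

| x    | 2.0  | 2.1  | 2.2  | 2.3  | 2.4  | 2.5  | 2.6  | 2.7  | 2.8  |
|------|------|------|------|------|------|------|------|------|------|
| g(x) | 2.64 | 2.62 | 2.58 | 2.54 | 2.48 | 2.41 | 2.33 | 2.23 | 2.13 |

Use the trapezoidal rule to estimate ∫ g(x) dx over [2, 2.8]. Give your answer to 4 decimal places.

h = 0.1, n = 8.
(h/2)·[y₀ + 2y₁ + 2y₂ + 2y₃ + 2y₄ + 2y₅ + 2y₆ + 2y₇ + y₈] = 0.05·(39.15) = 1.9575.

1.9575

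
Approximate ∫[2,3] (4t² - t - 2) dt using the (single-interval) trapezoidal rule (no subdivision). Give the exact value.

T = (b−a)/2 · [f(2) + f(3)] = 0.5·[12 + 31] = 21.5.

21.5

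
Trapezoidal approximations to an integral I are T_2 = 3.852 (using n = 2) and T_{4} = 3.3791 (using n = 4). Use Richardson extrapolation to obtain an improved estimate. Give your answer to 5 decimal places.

3.22147

R = (4·T_{4} − T_2) / 3 = (4·3.3791 − 3.852)/3 = (9.6644)/3 = 3.22147.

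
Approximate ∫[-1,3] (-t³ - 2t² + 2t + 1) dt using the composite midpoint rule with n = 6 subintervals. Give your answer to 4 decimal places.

h = (3 − (-1))/6 = 0.666667.
Midpoints m₁,…,m₆ = -0.666667, 0, 0.666667, 1.333333, 2, 2.666667.
f(m₁)=-0.925926, f(m₂)=1, f(m₃)=1.148148, f(m₄)=-2.259259, f(m₅)=-11, f(m₆)=-26.851852.
h·[f(m₁) + f(m₂) + f(m₃) + f(m₄) + f(m₅) + f(m₆)] = 0.666667·(-38.888889) = -25.9259.

-25.9259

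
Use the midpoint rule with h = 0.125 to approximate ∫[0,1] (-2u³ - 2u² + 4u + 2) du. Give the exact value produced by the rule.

2.83984375

h = (1 − 0)/8 = 0.125.
Midpoints m₁,…,m₈ = 0.0625, 0.1875, 0.3125, 0.4375, 0.5625, 0.6875, 0.8125, 0.9375.
f(m₁)=2.24169921875, f(m₂)=2.66650390625, f(m₃)=2.99365234375, f(m₄)=3.19970703125, f(m₅)=3.26123046875, f(m₆)=3.15478515625, f(m₇)=2.85693359375, f(m₈)=2.34423828125.
h·[f(m₁) + f(m₂) + f(m₃) + f(m₄) + f(m₅) + f(m₆) + f(m₇) + f(m₈)] = 0.125·(22.71875) = 2.83984375.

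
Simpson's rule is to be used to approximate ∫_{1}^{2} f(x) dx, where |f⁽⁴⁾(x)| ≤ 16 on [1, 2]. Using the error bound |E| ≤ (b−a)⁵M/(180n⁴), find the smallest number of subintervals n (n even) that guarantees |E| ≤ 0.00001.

Need 16/(180n⁴) ≤ 0.00001.
n⁴ ≥ 16/(180·0.00001) = 8888.89 ⇒ n ≥ 9.7098, so the smallest even n is 10. (n must be even for Simpson's rule.)

10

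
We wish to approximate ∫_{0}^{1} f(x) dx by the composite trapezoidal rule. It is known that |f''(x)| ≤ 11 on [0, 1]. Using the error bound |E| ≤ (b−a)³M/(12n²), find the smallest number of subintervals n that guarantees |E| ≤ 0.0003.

Need 11/(12n²) ≤ 0.0003.
n² ≥ 11/(12·0.0003) = 3055.56 ⇒ n ≥ 55.2771, so the smallest n is 56.

56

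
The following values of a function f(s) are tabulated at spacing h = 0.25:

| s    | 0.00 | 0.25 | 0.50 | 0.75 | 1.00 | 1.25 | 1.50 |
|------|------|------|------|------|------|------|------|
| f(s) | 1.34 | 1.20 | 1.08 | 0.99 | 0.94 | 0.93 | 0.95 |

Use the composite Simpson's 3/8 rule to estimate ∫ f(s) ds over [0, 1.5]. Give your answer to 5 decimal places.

h = 0.25, n = 6.
(3h/8)·[y₀ + 3y₁ + 3y₂ + 2y₃ + 3y₄ + 3y₅ + y₆] = 0.09375·(16.72) = 1.56750.

1.56750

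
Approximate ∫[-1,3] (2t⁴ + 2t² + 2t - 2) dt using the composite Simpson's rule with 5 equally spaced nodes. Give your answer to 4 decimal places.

h = (3 − (-1))/4 = 1.
Nodes t₀,…,t₄ = -1, 0, 1, 2, 3.
f(t) = 2t⁴ + 2t² + 2t - 2: f₀=0, f₁=-2, f₂=4, f₃=42, f₄=184.
(h/3)·[f₀ + 4f₁ + 2f₂ + 4f₃ + f₄] = 0.333333·(352) = 117.3333.

117.3333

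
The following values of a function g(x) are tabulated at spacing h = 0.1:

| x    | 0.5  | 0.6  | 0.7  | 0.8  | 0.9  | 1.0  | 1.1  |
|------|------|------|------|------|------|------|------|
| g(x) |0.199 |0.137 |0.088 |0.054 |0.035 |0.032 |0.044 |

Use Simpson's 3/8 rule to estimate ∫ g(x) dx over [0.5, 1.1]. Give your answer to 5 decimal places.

0.04601

h = 0.1, n = 6.
(3h/8)·[y₀ + 3y₁ + 3y₂ + 2y₃ + 3y₄ + 3y₅ + y₆] = 0.0375·(1.227) = 0.04601.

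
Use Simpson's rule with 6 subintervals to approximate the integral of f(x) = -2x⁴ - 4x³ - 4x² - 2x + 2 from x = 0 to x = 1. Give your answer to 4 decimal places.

h = (1 − 0)/6 = 0.166667.
Nodes x₀,…,x₆ = 0, 0.166667, 0.333333, 0.5, 0.666667, 0.833333, 1.
f(x) = -2x⁴ - 4x³ - 4x² - 2x + 2: f₀=2, f₁=1.535494, f₂=0.716049, f₃=-0.625, f₄=-2.691358, f₅=-5.723765, f₆=-10.
(h/3)·[f₀ + 4f₁ + 2f₂ + 4f₃ + 2f₄ + 4f₅ + f₆] = 0.055556·(-31.203704) = -1.7335.

-1.7335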